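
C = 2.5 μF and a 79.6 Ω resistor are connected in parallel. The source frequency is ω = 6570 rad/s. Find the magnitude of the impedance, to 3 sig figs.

48.4 Ω

X_C = 1/(ωC) = 60.9 Ω
Parallel: admittances add. Y = 1/R + jωC
Y = (0.0126 + j0.0164) S
|Y| = 0.0207 S → |Z| = 1/|Y| = 48.4 Ω, ∠Z = −∠Y = -52.6°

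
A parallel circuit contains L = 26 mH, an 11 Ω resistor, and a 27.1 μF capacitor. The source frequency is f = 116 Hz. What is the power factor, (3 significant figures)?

ω = 2πf = 728.8 rad/s
X_L = ωL = 19.0 Ω
X_C = 1/(ωC) = 50.6 Ω
Parallel: admittances add. Y = 1/R + 1/(jωL) + jωC
Y = (0.0909 − j0.0330) S
|Y| = 0.0967 S → |Z| = 1/|Y| = 10.3 Ω, ∠Z = −∠Y = 20.0°
cos φ = cos(20.0°) = 0.940

0.940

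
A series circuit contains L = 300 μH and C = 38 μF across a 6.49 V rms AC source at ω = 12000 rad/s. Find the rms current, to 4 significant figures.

4.613 A

X_L = ωL = 3.600 Ω
X_C = 1/(ωC) = 2.193 Ω
Net reactance X = X_L − X_C = 1.407 Ω
Z = j1.407 Ω
|Z| = √(0² + 1.407²) = 1.407 Ω
I = V/|Z| = 6.49/1.407 = 4.613 A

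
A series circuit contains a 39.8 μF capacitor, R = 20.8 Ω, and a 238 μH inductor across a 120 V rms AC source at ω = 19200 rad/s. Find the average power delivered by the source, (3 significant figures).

X_L = ωL = 4.57 Ω
X_C = 1/(ωC) = 1.31 Ω
Net reactance X = X_L − X_C = 3.26 Ω
Z = 20.8 + j3.26 Ω
|Z| = √(20.8² + 3.26²) = 21.1 Ω
∠Z = arctan(3.26/20.8) = 8.91°
I = V/|Z| = 5.70 A
P = VI cos φ = 120 × 5.70 × cos(8.91°) = 676 W

676 W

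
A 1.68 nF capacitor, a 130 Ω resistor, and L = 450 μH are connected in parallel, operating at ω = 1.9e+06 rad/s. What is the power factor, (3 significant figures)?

X_L = ωL = 855 Ω
X_C = 1/(ωC) = 313 Ω
Parallel: admittances add. Y = 1/R + 1/(jωL) + jωC
Y = (0.00769 + j0.00202) S
|Y| = 0.00795 S → |Z| = 1/|Y| = 126 Ω, ∠Z = −∠Y = -14.7°
cos φ = cos(-14.7°) = 0.967

0.967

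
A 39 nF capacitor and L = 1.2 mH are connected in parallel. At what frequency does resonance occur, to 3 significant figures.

ω₀ = 1/√(LC) = 1/√(0.0012 × 3.9e-08) = 146200 rad/s
f₀ = ω₀/(2π) = 23.3 kHz

23.3 kHz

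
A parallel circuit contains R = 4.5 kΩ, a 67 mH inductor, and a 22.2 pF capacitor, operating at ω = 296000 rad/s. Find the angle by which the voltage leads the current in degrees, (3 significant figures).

11.2°

X_L = ωL = 19800 Ω
X_C = 1/(ωC) = 152000 Ω
Parallel: admittances add. Y = 1/R + 1/(jωL) + jωC
Y = (0.000222 − j4.39e-05) S
|Y| = 0.000227 S → |Z| = 1/|Y| = 4410 Ω, ∠Z = −∠Y = 11.2°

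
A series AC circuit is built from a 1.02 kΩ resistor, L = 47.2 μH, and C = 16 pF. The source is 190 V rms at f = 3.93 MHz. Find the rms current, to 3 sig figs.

ω = 2πf = 2.469e+07 rad/s
X_L = ωL = 1170 Ω
X_C = 1/(ωC) = 2530 Ω
Net reactance X = X_L − X_C = -1370 Ω
Z = 1020 − j1370 Ω
|Z| = √(1020² + 1370²) = 1700 Ω
I = V/|Z| = 190/1700 = 111 mA

111 mA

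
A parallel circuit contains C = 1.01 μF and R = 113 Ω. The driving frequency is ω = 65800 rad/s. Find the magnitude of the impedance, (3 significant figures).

14.9 Ω

X_C = 1/(ωC) = 15.0 Ω
Parallel: admittances add. Y = 1/R + jωC
Y = (0.00885 + j0.0665) S
|Y| = 0.0670 S → |Z| = 1/|Y| = 14.9 Ω, ∠Z = −∠Y = -82.4°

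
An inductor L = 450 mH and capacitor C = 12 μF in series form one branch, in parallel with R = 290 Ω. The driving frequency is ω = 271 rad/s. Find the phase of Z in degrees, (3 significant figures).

X_L = ωL = 122 Ω
X_C = 1/(ωC) = 308 Ω
Branch 1: Z₁ = R = 290 Ω
Branch 2 (series LC): Z₂ = j(X_L − X_C) = −j186 Ω
Parallel: Z = Z₁Z₂/(Z₁+Z₂), |Z| = 156 Ω, ∠Z = -57.4°

-57.4°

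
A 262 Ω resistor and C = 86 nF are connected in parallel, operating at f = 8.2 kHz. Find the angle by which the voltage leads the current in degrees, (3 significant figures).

-49.3°

ω = 2πf = 51520 rad/s
X_C = 1/(ωC) = 226 Ω
Parallel: admittances add. Y = 1/R + jωC
Y = (0.00382 + j0.00443) S
|Y| = 0.00585 S → |Z| = 1/|Y| = 171 Ω, ∠Z = −∠Y = -49.3°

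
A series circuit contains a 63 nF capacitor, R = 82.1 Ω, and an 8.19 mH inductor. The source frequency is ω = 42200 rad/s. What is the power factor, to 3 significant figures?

0.937

X_L = ωL = 346 Ω
X_C = 1/(ωC) = 376 Ω
Net reactance X = X_L − X_C = -30.5 Ω
Z = 82.1 − j30.5 Ω
|Z| = √(82.1² + 30.5²) = 87.6 Ω
∠Z = arctan(-30.5/82.1) = -20.4°
cos φ = cos(-20.4°) = 0.937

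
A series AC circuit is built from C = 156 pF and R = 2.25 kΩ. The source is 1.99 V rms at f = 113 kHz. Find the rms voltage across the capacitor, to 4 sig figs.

1.931 V

ω = 2πf = 710000 rad/s
X_C = 1/(ωC) = 9029 Ω
Z = 2250 − j9029 Ω
|Z| = √(2250² + 9029²) = 9305 Ω
I = V/|Z| = 213.9 μA
V_C = I·|Z_C| = 0.0002139 × 9029 = 1.931 V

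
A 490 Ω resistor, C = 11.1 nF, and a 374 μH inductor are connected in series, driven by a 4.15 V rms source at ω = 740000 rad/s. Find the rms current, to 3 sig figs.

8.07 mA

X_L = ωL = 277 Ω
X_C = 1/(ωC) = 122 Ω
Net reactance X = X_L − X_C = 155 Ω
Z = 490 + j155 Ω
|Z| = √(490² + 155²) = 514 Ω
I = V/|Z| = 4.15/514 = 8.07 mA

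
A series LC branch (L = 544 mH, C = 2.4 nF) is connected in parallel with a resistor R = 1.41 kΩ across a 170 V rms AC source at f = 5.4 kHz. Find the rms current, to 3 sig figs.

124 mA

ω = 2πf = 33930 rad/s
X_L = ωL = 18500 Ω
X_C = 1/(ωC) = 12300 Ω
Branch 1: Z₁ = R = 1410 Ω
Branch 2 (series LC): Z₂ = j(X_L − X_C) = j6180 Ω
Parallel: Z = Z₁Z₂/(Z₁+Z₂), |Z| = 1370 Ω, ∠Z = 12.9°
I = V/|Z| = 170/1370 = 124 mA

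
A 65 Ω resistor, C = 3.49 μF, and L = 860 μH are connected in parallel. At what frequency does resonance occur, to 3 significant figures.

2.91 kHz

ω₀ = 1/√(LC) = 1/√(0.00086 × 3.49e-06) = 18250 rad/s
f₀ = ω₀/(2π) = 2.91 kHz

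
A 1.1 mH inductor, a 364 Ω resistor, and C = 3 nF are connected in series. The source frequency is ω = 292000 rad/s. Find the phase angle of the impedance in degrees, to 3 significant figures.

X_L = ωL = 321 Ω
X_C = 1/(ωC) = 1140 Ω
Net reactance X = X_L − X_C = -820 Ω
Z = 364 − j820 Ω
|Z| = √(364² + 820²) = 897 Ω
∠Z = arctan(-820/364) = -66.1°

-66.1°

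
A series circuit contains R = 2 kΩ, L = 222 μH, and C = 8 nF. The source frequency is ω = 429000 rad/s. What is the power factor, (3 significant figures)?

0.995

X_L = ωL = 95.2 Ω
X_C = 1/(ωC) = 291 Ω
Net reactance X = X_L − X_C = -196 Ω
Z = 2000 − j196 Ω
|Z| = √(2000² + 196²) = 2010 Ω
∠Z = arctan(-196/2000) = -5.60°
cos φ = cos(-5.60°) = 0.995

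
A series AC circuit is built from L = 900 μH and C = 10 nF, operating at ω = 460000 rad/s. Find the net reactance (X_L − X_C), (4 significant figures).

196.6 Ω

X_L = ωL = 414.0 Ω
X_C = 1/(ωC) = 217.4 Ω
X = 414.0 − 217.4 = 196.6 Ω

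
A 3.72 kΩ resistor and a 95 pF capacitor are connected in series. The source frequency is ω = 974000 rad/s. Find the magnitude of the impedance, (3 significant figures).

11400 Ω

X_C = 1/(ωC) = 10800 Ω
Z = 3720 − j10800 Ω
|Z| = √(3720² + 10800²) = 11400 Ω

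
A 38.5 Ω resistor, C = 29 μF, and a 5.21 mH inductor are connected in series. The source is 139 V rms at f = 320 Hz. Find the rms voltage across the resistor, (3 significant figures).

ω = 2πf = 2011 rad/s
X_L = ωL = 10.5 Ω
X_C = 1/(ωC) = 17.2 Ω
Net reactance X = X_L − X_C = -6.67 Ω
Z = 38.5 − j6.67 Ω
|Z| = √(38.5² + 6.67²) = 39.1 Ω
I = V/|Z| = 3.56 A
V_R = I·|Z_R| = 3.56 × 38.5 = 137 V

137 V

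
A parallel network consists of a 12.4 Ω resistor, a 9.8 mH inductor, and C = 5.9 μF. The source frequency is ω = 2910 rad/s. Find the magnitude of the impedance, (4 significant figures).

12.11 Ω

X_L = ωL = 28.52 Ω
X_C = 1/(ωC) = 58.24 Ω
Parallel: admittances add. Y = 1/R + 1/(jωL) + jωC
Y = (0.08065 − j0.01790) S
|Y| = 0.08261 S → |Z| = 1/|Y| = 12.11 Ω, ∠Z = −∠Y = 12.51°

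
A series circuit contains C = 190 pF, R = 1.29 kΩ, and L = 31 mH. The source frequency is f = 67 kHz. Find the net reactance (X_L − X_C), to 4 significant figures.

ω = 2πf = 421000 rad/s
X_L = ωL = 13050 Ω
X_C = 1/(ωC) = 12500 Ω
X = 13050 − 12500 = 547.8 Ω

547.8 Ω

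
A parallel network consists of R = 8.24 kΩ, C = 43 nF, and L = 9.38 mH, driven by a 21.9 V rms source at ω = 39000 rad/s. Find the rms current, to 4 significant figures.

23.29 mA

X_L = ωL = 365.8 Ω
X_C = 1/(ωC) = 596.3 Ω
Parallel: admittances add. Y = 1/R + 1/(jωL) + jωC
Y = (0.0001214 − j0.001057) S
|Y| = 0.001064 S → |Z| = 1/|Y| = 940.3 Ω, ∠Z = −∠Y = 83.45°
I = V/|Z| = 21.9/940.3 = 23.29 mA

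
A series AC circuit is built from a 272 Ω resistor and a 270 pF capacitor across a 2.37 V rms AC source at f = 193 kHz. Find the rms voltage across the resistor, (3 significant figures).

ω = 2πf = 1.213e+06 rad/s
X_C = 1/(ωC) = 3050 Ω
Z = 272 − j3050 Ω
|Z| = √(272² + 3050²) = 3070 Ω
I = V/|Z| = 773 μA
V_R = I·|Z_R| = 0.000773 × 272 = 0.210 V

0.210 V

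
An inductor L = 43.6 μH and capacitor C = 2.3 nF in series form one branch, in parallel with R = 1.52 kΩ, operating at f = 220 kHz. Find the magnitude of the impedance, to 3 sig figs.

ω = 2πf = 1.382e+06 rad/s
X_L = ωL = 60.3 Ω
X_C = 1/(ωC) = 315 Ω
Branch 1: Z₁ = R = 1520 Ω
Branch 2 (series LC): Z₂ = j(X_L − X_C) = −j254 Ω
Parallel: Z = Z₁Z₂/(Z₁+Z₂), |Z| = 251 Ω, ∠Z = -80.5°

251 Ω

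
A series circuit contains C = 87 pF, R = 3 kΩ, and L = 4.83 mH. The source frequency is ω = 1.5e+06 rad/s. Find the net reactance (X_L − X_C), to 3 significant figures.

-418 Ω

X_L = ωL = 7240 Ω
X_C = 1/(ωC) = 7660 Ω
X = 7240 − 7660 = -418 Ω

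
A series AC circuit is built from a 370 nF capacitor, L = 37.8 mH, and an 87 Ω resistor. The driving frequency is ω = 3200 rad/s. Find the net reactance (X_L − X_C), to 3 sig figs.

-724 Ω

X_L = ωL = 121 Ω
X_C = 1/(ωC) = 845 Ω
X = 121 − 845 = -724 Ω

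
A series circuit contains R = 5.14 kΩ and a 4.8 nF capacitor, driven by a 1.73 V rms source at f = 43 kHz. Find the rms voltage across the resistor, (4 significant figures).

1.711 V

ω = 2πf = 270200 rad/s
X_C = 1/(ωC) = 771.1 Ω
Z = 5140 − j771.1 Ω
|Z| = √(5140² + 771.1²) = 5198 Ω
I = V/|Z| = 332.9 μA
V_R = I·|Z_R| = 0.0003329 × 5140 = 1.711 V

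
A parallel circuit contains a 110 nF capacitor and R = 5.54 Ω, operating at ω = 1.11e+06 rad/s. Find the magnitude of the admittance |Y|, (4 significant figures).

X_C = 1/(ωC) = 8.190 Ω
Parallel: admittances add. Y = 1/R + jωC
Y = (0.1805 + j0.1221) S
|Y| = 0.2179 S → |Z| = 1/|Y| = 4.589 Ω, ∠Z = −∠Y = -34.08°

217.9 mS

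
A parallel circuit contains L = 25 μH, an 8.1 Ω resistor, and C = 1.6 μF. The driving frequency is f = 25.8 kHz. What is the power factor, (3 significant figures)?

0.995

ω = 2πf = 162100 rad/s
X_L = ωL = 4.05 Ω
X_C = 1/(ωC) = 3.86 Ω
Parallel: admittances add. Y = 1/R + 1/(jωL) + jωC
Y = (0.123 + j0.0126) S
|Y| = 0.124 S → |Z| = 1/|Y| = 8.06 Ω, ∠Z = −∠Y = -5.84°
cos φ = cos(-5.84°) = 0.995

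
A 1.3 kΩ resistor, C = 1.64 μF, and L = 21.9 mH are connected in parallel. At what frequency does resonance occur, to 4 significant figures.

ω₀ = 1/√(LC) = 1/√(0.0219 × 1.64e-06) = 5277 rad/s
f₀ = ω₀/(2π) = 839.8 Hz

839.8 Hz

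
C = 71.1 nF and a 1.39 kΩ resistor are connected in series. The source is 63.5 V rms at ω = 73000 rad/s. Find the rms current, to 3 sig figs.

X_C = 1/(ωC) = 193 Ω
Z = 1390 − j193 Ω
|Z| = √(1390² + 193²) = 1400 Ω
I = V/|Z| = 63.5/1400 = 45.3 mA

45.3 mA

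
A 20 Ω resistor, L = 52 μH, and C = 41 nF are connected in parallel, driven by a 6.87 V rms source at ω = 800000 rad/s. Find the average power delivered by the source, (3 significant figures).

2.36 W

X_L = ωL = 41.6 Ω
X_C = 1/(ωC) = 30.5 Ω
Parallel: admittances add. Y = 1/R + 1/(jωL) + jωC
Y = (0.0500 + j0.00876) S
|Y| = 0.0508 S → |Z| = 1/|Y| = 19.7 Ω, ∠Z = −∠Y = -9.94°
I = V/|Z| = 349 mA
P = VI cos φ = 6.87 × 0.349 × cos(-9.94°) = 2.36 W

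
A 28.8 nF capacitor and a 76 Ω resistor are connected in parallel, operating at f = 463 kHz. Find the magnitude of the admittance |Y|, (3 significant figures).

84.8 mS

ω = 2πf = 2.909e+06 rad/s
X_C = 1/(ωC) = 11.9 Ω
Parallel: admittances add. Y = 1/R + jωC
Y = (0.0132 + j0.0838) S
|Y| = 0.0848 S → |Z| = 1/|Y| = 11.8 Ω, ∠Z = −∠Y = -81.1°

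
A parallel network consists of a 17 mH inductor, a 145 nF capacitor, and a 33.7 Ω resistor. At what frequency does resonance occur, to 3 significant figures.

ω₀ = 1/√(LC) = 1/√(0.017 × 1.45e-07) = 20140 rad/s
f₀ = ω₀/(2π) = 3.21 kHz

3.21 kHz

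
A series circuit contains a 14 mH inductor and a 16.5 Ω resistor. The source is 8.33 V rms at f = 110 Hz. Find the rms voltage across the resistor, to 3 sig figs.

ω = 2πf = 691.2 rad/s
X_L = ωL = 9.68 Ω
Z = 16.5 + j9.68 Ω
|Z| = √(16.5² + 9.68²) = 19.1 Ω
I = V/|Z| = 435 mA
V_R = I·|Z_R| = 0.435 × 16.5 = 7.19 V

7.19 V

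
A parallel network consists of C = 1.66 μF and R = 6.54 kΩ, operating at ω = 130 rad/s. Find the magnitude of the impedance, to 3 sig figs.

3780 Ω

X_C = 1/(ωC) = 4630 Ω
Parallel: admittances add. Y = 1/R + jωC
Y = (0.000153 + j0.000216) S
|Y| = 0.000264 S → |Z| = 1/|Y| = 3780 Ω, ∠Z = −∠Y = -54.7°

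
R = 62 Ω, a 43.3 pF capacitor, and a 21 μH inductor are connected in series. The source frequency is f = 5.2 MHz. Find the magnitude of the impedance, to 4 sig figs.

ω = 2πf = 3.267e+07 rad/s
X_L = ωL = 686.1 Ω
X_C = 1/(ωC) = 706.9 Ω
Net reactance X = X_L − X_C = -20.73 Ω
Z = 62.00 − j20.73 Ω
|Z| = √(62.00² + 20.73²) = 65.37 Ω

65.37 Ω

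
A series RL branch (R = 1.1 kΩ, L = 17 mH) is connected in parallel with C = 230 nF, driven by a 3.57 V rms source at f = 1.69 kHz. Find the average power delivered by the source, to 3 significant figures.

11.3 mW

ω = 2πf = 10620 rad/s
X_L = ωL = 181 Ω
X_C = 1/(ωC) = 409 Ω
Branch 1 (R+jX_L): Z₁ = 1100 + j181 Ω, |Z₁| = 1110 Ω
Branch 2 (−jX_C): Z₂ = −j409 Ω
Parallel: Z = Z₁Z₂/(Z₁+Z₂), |Z| = 406 Ω, ∠Z = -68.9°
I = V/|Z| = 8.79 mA
P = VI cos φ = 3.57 × 0.00879 × cos(-68.9°) = 11.3 mW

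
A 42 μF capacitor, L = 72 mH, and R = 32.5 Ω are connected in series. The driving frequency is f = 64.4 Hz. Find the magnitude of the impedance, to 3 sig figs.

44.0 Ω

ω = 2πf = 404.6 rad/s
X_L = ωL = 29.1 Ω
X_C = 1/(ωC) = 58.8 Ω
Net reactance X = X_L − X_C = -29.7 Ω
Z = 32.5 − j29.7 Ω
|Z| = √(32.5² + 29.7²) = 44.0 Ω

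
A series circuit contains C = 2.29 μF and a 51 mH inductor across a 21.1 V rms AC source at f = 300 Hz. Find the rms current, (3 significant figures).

156 mA

ω = 2πf = 1885 rad/s
X_L = ωL = 96.1 Ω
X_C = 1/(ωC) = 232 Ω
Net reactance X = X_L − X_C = -136 Ω
Z = − j136 Ω
|Z| = √(0² + 136²) = 136 Ω
I = V/|Z| = 21.1/136 = 156 mA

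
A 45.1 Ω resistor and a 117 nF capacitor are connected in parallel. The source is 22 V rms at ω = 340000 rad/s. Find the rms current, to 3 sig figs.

1.00 A

X_C = 1/(ωC) = 25.1 Ω
Parallel: admittances add. Y = 1/R + jωC
Y = (0.0222 + j0.0398) S
|Y| = 0.0455 S → |Z| = 1/|Y| = 22.0 Ω, ∠Z = −∠Y = -60.9°
I = V/|Z| = 22/22.0 = 1.00 A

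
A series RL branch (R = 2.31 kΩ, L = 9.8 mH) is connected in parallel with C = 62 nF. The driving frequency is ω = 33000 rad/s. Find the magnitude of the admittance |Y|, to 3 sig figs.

X_L = ωL = 323 Ω
X_C = 1/(ωC) = 489 Ω
Branch 1 (R+jX_L): Z₁ = 2310 + j323 Ω, |Z₁| = 2330 Ω
Branch 2 (−jX_C): Z₂ = −j489 Ω
Parallel: Z = Z₁Z₂/(Z₁+Z₂), |Z| = 492 Ω, ∠Z = -77.9°
|Y| = 1/|Z| = 2.03 mS

2.03 mS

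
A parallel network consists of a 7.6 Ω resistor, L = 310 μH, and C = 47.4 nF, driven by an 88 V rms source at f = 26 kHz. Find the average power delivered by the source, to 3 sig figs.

1.02 kW

ω = 2πf = 163400 rad/s
X_L = ωL = 50.6 Ω
X_C = 1/(ωC) = 129 Ω
Parallel: admittances add. Y = 1/R + 1/(jωL) + jωC
Y = (0.132 − j0.0120) S
|Y| = 0.132 S → |Z| = 1/|Y| = 7.57 Ω, ∠Z = −∠Y = 5.21°
I = V/|Z| = 11.6 A
P = VI cos φ = 88 × 11.6 × cos(5.21°) = 1.02 kW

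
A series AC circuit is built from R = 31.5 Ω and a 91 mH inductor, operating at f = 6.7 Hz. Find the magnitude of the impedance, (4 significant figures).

ω = 2πf = 42.10 rad/s
X_L = ωL = 3.831 Ω
Z = 31.50 + j3.831 Ω
|Z| = √(31.50² + 3.831²) = 31.73 Ω

31.73 Ω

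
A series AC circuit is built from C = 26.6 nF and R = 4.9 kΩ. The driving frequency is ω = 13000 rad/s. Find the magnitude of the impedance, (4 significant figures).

5690 Ω

X_C = 1/(ωC) = 2892 Ω
Z = 4900 − j2892 Ω
|Z| = √(4900² + 2892²) = 5690 Ω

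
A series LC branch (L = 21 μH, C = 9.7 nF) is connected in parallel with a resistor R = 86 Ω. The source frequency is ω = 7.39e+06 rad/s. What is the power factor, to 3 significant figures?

X_L = ωL = 155 Ω
X_C = 1/(ωC) = 14.0 Ω
Branch 1: Z₁ = R = 86.0 Ω
Branch 2 (series LC): Z₂ = j(X_L − X_C) = j141 Ω
Parallel: Z = Z₁Z₂/(Z₁+Z₂), |Z| = 73.5 Ω, ∠Z = 31.3°
cos φ = cos(31.3°) = 0.854

0.854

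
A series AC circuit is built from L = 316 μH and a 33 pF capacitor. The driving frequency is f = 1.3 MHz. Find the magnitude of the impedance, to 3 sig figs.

ω = 2πf = 8.168e+06 rad/s
X_L = ωL = 2580 Ω
X_C = 1/(ωC) = 3710 Ω
Net reactance X = X_L − X_C = -1130 Ω
Z = − j1130 Ω
|Z| = √(0² + 1130²) = 1130 Ω

1130 Ω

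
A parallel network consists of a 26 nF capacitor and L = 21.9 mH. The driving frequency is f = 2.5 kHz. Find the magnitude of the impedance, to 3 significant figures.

ω = 2πf = 15710 rad/s
X_L = ωL = 344 Ω
X_C = 1/(ωC) = 2450 Ω
Parallel: admittances add. Y = 1/(jωL) + jωC
Y = (0 − j0.00250) S
|Y| = 0.00250 S → |Z| = 1/|Y| = 400 Ω, ∠Z = −∠Y = 90.0°

400 Ω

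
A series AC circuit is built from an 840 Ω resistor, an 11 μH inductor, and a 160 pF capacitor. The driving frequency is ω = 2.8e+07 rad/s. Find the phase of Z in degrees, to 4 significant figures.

5.764°

X_L = ωL = 308.0 Ω
X_C = 1/(ωC) = 223.2 Ω
Net reactance X = X_L − X_C = 84.79 Ω
Z = 840.0 + j84.79 Ω
|Z| = √(840.0² + 84.79²) = 844.3 Ω
∠Z = arctan(84.79/840.0) = 5.764°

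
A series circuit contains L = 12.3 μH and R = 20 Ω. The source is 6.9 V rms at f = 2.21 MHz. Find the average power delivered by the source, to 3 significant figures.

ω = 2πf = 1.389e+07 rad/s
X_L = ωL = 171 Ω
Z = 20.0 + j171 Ω
|Z| = √(20.0² + 171²) = 172 Ω
∠Z = arctan(171/20.0) = 83.3°
I = V/|Z| = 40.1 mA
P = VI cos φ = 6.9 × 0.0401 × cos(83.3°) = 32.2 mW

32.2 mW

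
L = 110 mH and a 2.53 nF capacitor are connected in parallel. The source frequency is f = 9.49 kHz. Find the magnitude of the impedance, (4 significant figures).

ω = 2πf = 59630 rad/s
X_L = ωL = 6559 Ω
X_C = 1/(ωC) = 6629 Ω
Parallel: admittances add. Y = 1/(jωL) + jωC
Y = (0 − j1.604e-06) S
|Y| = 1.604e-06 S → |Z| = 1/|Y| = 623300 Ω, ∠Z = −∠Y = 90.00°

623300 Ω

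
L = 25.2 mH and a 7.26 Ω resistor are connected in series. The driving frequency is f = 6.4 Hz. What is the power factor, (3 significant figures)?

0.990

ω = 2πf = 40.21 rad/s
X_L = ωL = 1.01 Ω
Z = 7.26 + j1.01 Ω
|Z| = √(7.26² + 1.01²) = 7.33 Ω
∠Z = arctan(1.01/7.26) = 7.95°
cos φ = cos(7.95°) = 0.990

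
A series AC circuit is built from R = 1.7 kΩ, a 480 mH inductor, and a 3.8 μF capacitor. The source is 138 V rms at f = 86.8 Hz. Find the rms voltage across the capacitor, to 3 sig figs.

38.8 V

ω = 2πf = 545.4 rad/s
X_L = ωL = 262 Ω
X_C = 1/(ωC) = 483 Ω
Net reactance X = X_L − X_C = -221 Ω
Z = 1700 − j221 Ω
|Z| = √(1700² + 221²) = 1710 Ω
I = V/|Z| = 80.5 mA
V_C = I·|Z_C| = 0.0805 × 483 = 38.8 V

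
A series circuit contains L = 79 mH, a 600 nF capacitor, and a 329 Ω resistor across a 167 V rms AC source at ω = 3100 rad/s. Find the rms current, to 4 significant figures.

X_L = ωL = 244.9 Ω
X_C = 1/(ωC) = 537.6 Ω
Net reactance X = X_L − X_C = -292.7 Ω
Z = 329.0 − j292.7 Ω
|Z| = √(329.0² + 292.7²) = 440.4 Ω
I = V/|Z| = 167/440.4 = 379.2 mA

379.2 mA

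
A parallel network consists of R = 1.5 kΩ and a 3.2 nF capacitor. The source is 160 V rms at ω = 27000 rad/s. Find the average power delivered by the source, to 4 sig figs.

X_C = 1/(ωC) = 11570 Ω
Parallel: admittances add. Y = 1/R + jωC
Y = (0.0006667 + j8.64e-05) S
|Y| = 0.0006722 S → |Z| = 1/|Y| = 1488 Ω, ∠Z = −∠Y = -7.384°
I = V/|Z| = 107.6 mA
P = VI cos φ = 160 × 0.1076 × cos(-7.384°) = 17.07 W

17.07 W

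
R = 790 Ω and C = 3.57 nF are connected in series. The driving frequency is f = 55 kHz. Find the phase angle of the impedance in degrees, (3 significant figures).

-45.7°

ω = 2πf = 345600 rad/s
X_C = 1/(ωC) = 811 Ω
Z = 790 − j811 Ω
|Z| = √(790² + 811²) = 1130 Ω
∠Z = arctan(-811/790) = -45.7°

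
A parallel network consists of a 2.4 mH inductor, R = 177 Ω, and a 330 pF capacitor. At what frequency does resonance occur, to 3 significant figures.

179 kHz

ω₀ = 1/√(LC) = 1/√(0.0024 × 3.3e-10) = 1.124e+06 rad/s
f₀ = ω₀/(2π) = 179 kHz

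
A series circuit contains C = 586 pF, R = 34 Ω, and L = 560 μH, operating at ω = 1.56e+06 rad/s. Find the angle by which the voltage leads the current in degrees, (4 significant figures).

-81.23°

X_L = ωL = 873.6 Ω
X_C = 1/(ωC) = 1094 Ω
Net reactance X = X_L − X_C = -220.3 Ω
Z = 34.00 − j220.3 Ω
|Z| = √(34.00² + 220.3²) = 222.9 Ω
∠Z = arctan(-220.3/34.00) = -81.23°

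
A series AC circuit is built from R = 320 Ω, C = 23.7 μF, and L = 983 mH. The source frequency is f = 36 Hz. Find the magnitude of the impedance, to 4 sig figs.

322.0 Ω

ω = 2πf = 226.2 rad/s
X_L = ωL = 222.3 Ω
X_C = 1/(ωC) = 186.5 Ω
Net reactance X = X_L − X_C = 35.81 Ω
Z = 320.0 + j35.81 Ω
|Z| = √(320.0² + 35.81²) = 322.0 Ω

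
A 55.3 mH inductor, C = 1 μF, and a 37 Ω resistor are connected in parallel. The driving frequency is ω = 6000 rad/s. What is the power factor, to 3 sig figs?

0.994

X_L = ωL = 332 Ω
X_C = 1/(ωC) = 167 Ω
Parallel: admittances add. Y = 1/R + 1/(jωL) + jωC
Y = (0.0270 + j0.00299) S
|Y| = 0.0272 S → |Z| = 1/|Y| = 36.8 Ω, ∠Z = −∠Y = -6.30°
cos φ = cos(-6.30°) = 0.994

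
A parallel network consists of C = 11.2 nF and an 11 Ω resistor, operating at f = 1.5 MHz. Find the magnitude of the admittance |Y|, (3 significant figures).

139 mS

ω = 2πf = 9.425e+06 rad/s
X_C = 1/(ωC) = 9.47 Ω
Parallel: admittances add. Y = 1/R + jωC
Y = (0.0909 + j0.106) S
|Y| = 0.139 S → |Z| = 1/|Y| = 7.18 Ω, ∠Z = −∠Y = -49.3°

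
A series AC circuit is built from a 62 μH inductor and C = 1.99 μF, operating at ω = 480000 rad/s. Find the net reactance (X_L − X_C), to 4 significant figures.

28.71 Ω

X_L = ωL = 29.76 Ω
X_C = 1/(ωC) = 1.047 Ω
X = 29.76 − 1.047 = 28.71 Ω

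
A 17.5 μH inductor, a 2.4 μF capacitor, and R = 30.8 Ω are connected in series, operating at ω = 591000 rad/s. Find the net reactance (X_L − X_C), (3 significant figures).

9.64 Ω

X_L = ωL = 10.3 Ω
X_C = 1/(ωC) = 0.705 Ω
X = 10.3 − 0.705 = 9.64 Ω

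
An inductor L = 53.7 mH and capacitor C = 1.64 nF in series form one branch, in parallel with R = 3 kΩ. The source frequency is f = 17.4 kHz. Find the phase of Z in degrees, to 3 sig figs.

84.4°

ω = 2πf = 109300 rad/s
X_L = ωL = 5870 Ω
X_C = 1/(ωC) = 5580 Ω
Branch 1: Z₁ = R = 3000 Ω
Branch 2 (series LC): Z₂ = j(X_L − X_C) = j294 Ω
Parallel: Z = Z₁Z₂/(Z₁+Z₂), |Z| = 292 Ω, ∠Z = 84.4°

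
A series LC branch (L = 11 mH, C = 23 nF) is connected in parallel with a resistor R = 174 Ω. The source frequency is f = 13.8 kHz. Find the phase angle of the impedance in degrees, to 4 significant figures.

21.04°

ω = 2πf = 86710 rad/s
X_L = ωL = 953.8 Ω
X_C = 1/(ωC) = 501.4 Ω
Branch 1: Z₁ = R = 174.0 Ω
Branch 2 (series LC): Z₂ = j(X_L − X_C) = j452.4 Ω
Parallel: Z = Z₁Z₂/(Z₁+Z₂), |Z| = 162.4 Ω, ∠Z = 21.04°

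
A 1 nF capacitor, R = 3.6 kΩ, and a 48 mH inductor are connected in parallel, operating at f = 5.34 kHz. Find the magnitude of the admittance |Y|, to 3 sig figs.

ω = 2πf = 33550 rad/s
X_L = ωL = 1610 Ω
X_C = 1/(ωC) = 29800 Ω
Parallel: admittances add. Y = 1/R + 1/(jωL) + jωC
Y = (0.000278 − j0.000587) S
|Y| = 0.000650 S → |Z| = 1/|Y| = 1540 Ω, ∠Z = −∠Y = 64.7°

650 μS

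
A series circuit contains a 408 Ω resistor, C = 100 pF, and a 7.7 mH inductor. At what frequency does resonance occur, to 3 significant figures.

ω₀ = 1/√(LC) = 1/√(0.0077 × 1e-10) = 1.14e+06 rad/s
f₀ = ω₀/(2π) = 181 kHz

181 kHz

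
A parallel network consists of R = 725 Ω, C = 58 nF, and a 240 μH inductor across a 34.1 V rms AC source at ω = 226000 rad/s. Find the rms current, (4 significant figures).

X_L = ωL = 54.24 Ω
X_C = 1/(ωC) = 76.29 Ω
Parallel: admittances add. Y = 1/R + 1/(jωL) + jωC
Y = (0.001379 − j0.005329) S
|Y| = 0.005504 S → |Z| = 1/|Y| = 181.7 Ω, ∠Z = −∠Y = 75.49°
I = V/|Z| = 34.1/181.7 = 187.7 mA

187.7 mA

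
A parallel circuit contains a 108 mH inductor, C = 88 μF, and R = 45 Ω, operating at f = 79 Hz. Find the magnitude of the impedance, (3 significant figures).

29.9 Ω

ω = 2πf = 496.4 rad/s
X_L = ωL = 53.6 Ω
X_C = 1/(ωC) = 22.9 Ω
Parallel: admittances add. Y = 1/R + 1/(jωL) + jωC
Y = (0.0222 + j0.0250) S
|Y| = 0.0335 S → |Z| = 1/|Y| = 29.9 Ω, ∠Z = −∠Y = -48.4°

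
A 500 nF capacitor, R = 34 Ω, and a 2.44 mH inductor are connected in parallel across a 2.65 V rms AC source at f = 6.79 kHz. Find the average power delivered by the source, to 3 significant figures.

207 mW

ω = 2πf = 42660 rad/s
X_L = ωL = 104 Ω
X_C = 1/(ωC) = 46.9 Ω
Parallel: admittances add. Y = 1/R + 1/(jωL) + jωC
Y = (0.0294 + j0.0117) S
|Y| = 0.0317 S → |Z| = 1/|Y| = 31.6 Ω, ∠Z = −∠Y = -21.7°
I = V/|Z| = 83.9 mA
P = VI cos φ = 2.65 × 0.0839 × cos(-21.7°) = 207 mW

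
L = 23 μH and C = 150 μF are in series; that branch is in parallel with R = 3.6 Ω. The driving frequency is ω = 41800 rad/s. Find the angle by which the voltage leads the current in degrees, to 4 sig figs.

77.44°

X_L = ωL = 0.9614 Ω
X_C = 1/(ωC) = 0.1595 Ω
Branch 1: Z₁ = R = 3.600 Ω
Branch 2 (series LC): Z₂ = j(X_L − X_C) = j0.8019 Ω
Parallel: Z = Z₁Z₂/(Z₁+Z₂), |Z| = 0.7827 Ω, ∠Z = 77.44°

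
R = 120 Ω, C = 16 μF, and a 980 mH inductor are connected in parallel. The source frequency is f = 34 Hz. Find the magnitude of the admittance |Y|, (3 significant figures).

8.44 mS

ω = 2πf = 213.6 rad/s
X_L = ωL = 209 Ω
X_C = 1/(ωC) = 293 Ω
Parallel: admittances add. Y = 1/R + 1/(jωL) + jωC
Y = (0.00833 − j0.00136) S
|Y| = 0.00844 S → |Z| = 1/|Y| = 118 Ω, ∠Z = −∠Y = 9.26°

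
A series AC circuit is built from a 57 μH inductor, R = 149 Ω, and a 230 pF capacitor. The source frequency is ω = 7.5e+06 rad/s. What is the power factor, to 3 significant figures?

0.700

X_L = ωL = 428 Ω
X_C = 1/(ωC) = 580 Ω
Net reactance X = X_L − X_C = -152 Ω
Z = 149 − j152 Ω
|Z| = √(149² + 152²) = 213 Ω
∠Z = arctan(-152/149) = -45.6°
cos φ = cos(-45.6°) = 0.700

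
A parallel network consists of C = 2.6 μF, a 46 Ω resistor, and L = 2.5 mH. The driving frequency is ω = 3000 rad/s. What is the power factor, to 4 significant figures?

0.1706

X_L = ωL = 7.500 Ω
X_C = 1/(ωC) = 128.2 Ω
Parallel: admittances add. Y = 1/R + 1/(jωL) + jωC
Y = (0.02174 − j0.1255) S
|Y| = 0.1274 S → |Z| = 1/|Y| = 7.849 Ω, ∠Z = −∠Y = 80.18°
cos φ = cos(80.18°) = 0.1706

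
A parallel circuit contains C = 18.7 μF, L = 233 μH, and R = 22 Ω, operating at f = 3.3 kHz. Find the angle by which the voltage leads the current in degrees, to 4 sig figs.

-75.88°

ω = 2πf = 20730 rad/s
X_L = ωL = 4.831 Ω
X_C = 1/(ωC) = 2.579 Ω
Parallel: admittances add. Y = 1/R + 1/(jωL) + jωC
Y = (0.04545 + j0.1807) S
|Y| = 0.1864 S → |Z| = 1/|Y| = 5.366 Ω, ∠Z = −∠Y = -75.88°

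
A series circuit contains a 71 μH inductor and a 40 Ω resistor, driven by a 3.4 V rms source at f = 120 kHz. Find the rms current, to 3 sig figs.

ω = 2πf = 754000 rad/s
X_L = ωL = 53.5 Ω
Z = 40.0 + j53.5 Ω
|Z| = √(40.0² + 53.5²) = 66.8 Ω
I = V/|Z| = 3.4/66.8 = 50.9 mA

50.9 mA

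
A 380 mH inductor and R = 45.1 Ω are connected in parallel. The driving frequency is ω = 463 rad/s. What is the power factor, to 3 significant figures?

X_L = ωL = 176 Ω
Parallel: admittances add. Y = 1/R + 1/(jωL)
Y = (0.0222 − j0.00568) S
|Y| = 0.0229 S → |Z| = 1/|Y| = 43.7 Ω, ∠Z = −∠Y = 14.4°
cos φ = cos(14.4°) = 0.969

0.969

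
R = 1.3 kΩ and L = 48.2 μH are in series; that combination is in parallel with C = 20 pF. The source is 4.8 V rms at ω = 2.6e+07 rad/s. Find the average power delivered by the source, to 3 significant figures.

9.19 mW

X_L = ωL = 1250 Ω
X_C = 1/(ωC) = 1920 Ω
Branch 1 (R+jX_L): Z₁ = 1300 + j1250 Ω, |Z₁| = 1810 Ω
Branch 2 (−jX_C): Z₂ = −j1920 Ω
Parallel: Z = Z₁Z₂/(Z₁+Z₂), |Z| = 2370 Ω, ∠Z = -18.8°
I = V/|Z| = 2.02 mA
P = VI cos φ = 4.8 × 0.00202 × cos(-18.8°) = 9.19 mW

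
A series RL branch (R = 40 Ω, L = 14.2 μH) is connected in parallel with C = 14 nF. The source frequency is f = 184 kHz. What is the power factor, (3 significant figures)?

ω = 2πf = 1.156e+06 rad/s
X_L = ωL = 16.4 Ω
X_C = 1/(ωC) = 61.8 Ω
Branch 1 (R+jX_L): Z₁ = 40.0 + j16.4 Ω, |Z₁| = 43.2 Ω
Branch 2 (−jX_C): Z₂ = −j61.8 Ω
Parallel: Z = Z₁Z₂/(Z₁+Z₂), |Z| = 44.2 Ω, ∠Z = -19.1°
cos φ = cos(-19.1°) = 0.945

0.945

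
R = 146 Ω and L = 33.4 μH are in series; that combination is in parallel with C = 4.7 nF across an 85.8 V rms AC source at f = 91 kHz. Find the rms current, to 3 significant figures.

598 mA

ω = 2πf = 571800 rad/s
X_L = ωL = 19.1 Ω
X_C = 1/(ωC) = 372 Ω
Branch 1 (R+jX_L): Z₁ = 146 + j19.1 Ω, |Z₁| = 147 Ω
Branch 2 (−jX_C): Z₂ = −j372 Ω
Parallel: Z = Z₁Z₂/(Z₁+Z₂), |Z| = 143 Ω, ∠Z = -15.0°
I = V/|Z| = 85.8/143 = 598 mA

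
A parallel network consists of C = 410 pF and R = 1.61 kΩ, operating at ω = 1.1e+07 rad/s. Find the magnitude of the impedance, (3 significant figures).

X_C = 1/(ωC) = 222 Ω
Parallel: admittances add. Y = 1/R + jωC
Y = (0.000621 + j0.00451) S
|Y| = 0.00455 S → |Z| = 1/|Y| = 220 Ω, ∠Z = −∠Y = -82.2°

220 Ω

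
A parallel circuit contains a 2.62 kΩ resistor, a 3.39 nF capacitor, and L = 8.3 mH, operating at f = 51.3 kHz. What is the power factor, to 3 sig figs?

ω = 2πf = 322300 rad/s
X_L = ωL = 2680 Ω
X_C = 1/(ωC) = 915 Ω
Parallel: admittances add. Y = 1/R + 1/(jωL) + jωC
Y = (0.000382 + j0.000719) S
|Y| = 0.000814 S → |Z| = 1/|Y| = 1230 Ω, ∠Z = −∠Y = -62.0°
cos φ = cos(-62.0°) = 0.469

0.469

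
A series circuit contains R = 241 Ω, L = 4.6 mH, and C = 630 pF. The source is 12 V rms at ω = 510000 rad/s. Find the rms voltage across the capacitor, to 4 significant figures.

X_L = ωL = 2346 Ω
X_C = 1/(ωC) = 3112 Ω
Net reactance X = X_L − X_C = -766.4 Ω
Z = 241.0 − j766.4 Ω
|Z| = √(241.0² + 766.4²) = 803.4 Ω
I = V/|Z| = 14.94 mA
V_C = I·|Z_C| = 0.01494 × 3112 = 46.49 V

46.49 V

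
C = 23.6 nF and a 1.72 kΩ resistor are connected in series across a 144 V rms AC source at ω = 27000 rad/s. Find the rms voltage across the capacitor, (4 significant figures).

X_C = 1/(ωC) = 1569 Ω
Z = 1720 − j1569 Ω
|Z| = √(1720² + 1569²) = 2328 Ω
I = V/|Z| = 61.85 mA
V_C = I·|Z_C| = 0.06185 × 1569 = 97.06 V

97.06 V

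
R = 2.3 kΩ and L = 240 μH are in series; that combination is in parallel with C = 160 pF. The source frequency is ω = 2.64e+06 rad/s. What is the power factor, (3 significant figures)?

X_L = ωL = 634 Ω
X_C = 1/(ωC) = 2370 Ω
Branch 1 (R+jX_L): Z₁ = 2300 + j634 Ω, |Z₁| = 2390 Ω
Branch 2 (−jX_C): Z₂ = −j2370 Ω
Parallel: Z = Z₁Z₂/(Z₁+Z₂), |Z| = 1960 Ω, ∠Z = -37.6°
cos φ = cos(-37.6°) = 0.792

0.792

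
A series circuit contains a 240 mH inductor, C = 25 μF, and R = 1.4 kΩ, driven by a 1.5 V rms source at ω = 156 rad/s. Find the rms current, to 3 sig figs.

X_L = ωL = 37.4 Ω
X_C = 1/(ωC) = 256 Ω
Net reactance X = X_L − X_C = -219 Ω
Z = 1400 − j219 Ω
|Z| = √(1400² + 219²) = 1420 Ω
I = V/|Z| = 1.5/1420 = 1.06 mA

1.06 mA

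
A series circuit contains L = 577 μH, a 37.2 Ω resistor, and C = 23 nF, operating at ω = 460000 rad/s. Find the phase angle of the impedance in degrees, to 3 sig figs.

77.7°

X_L = ωL = 265 Ω
X_C = 1/(ωC) = 94.5 Ω
Net reactance X = X_L − X_C = 171 Ω
Z = 37.2 + j171 Ω
|Z| = √(37.2² + 171²) = 175 Ω
∠Z = arctan(171/37.2) = 77.7°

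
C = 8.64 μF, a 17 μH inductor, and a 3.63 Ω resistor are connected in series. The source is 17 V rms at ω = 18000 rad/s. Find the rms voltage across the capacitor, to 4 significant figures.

15.35 V

X_L = ωL = 0.3060 Ω
X_C = 1/(ωC) = 6.430 Ω
Net reactance X = X_L − X_C = -6.124 Ω
Z = 3.630 − j6.124 Ω
|Z| = √(3.630² + 6.124²) = 7.119 Ω
I = V/|Z| = 2.388 A
V_C = I·|Z_C| = 2.388 × 6.430 = 15.35 V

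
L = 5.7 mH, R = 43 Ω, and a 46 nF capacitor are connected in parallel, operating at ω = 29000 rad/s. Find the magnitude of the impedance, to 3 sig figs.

X_L = ωL = 165 Ω
X_C = 1/(ωC) = 750 Ω
Parallel: admittances add. Y = 1/R + 1/(jωL) + jωC
Y = (0.0233 − j0.00472) S
|Y| = 0.0237 S → |Z| = 1/|Y| = 42.1 Ω, ∠Z = −∠Y = 11.5°

42.1 Ω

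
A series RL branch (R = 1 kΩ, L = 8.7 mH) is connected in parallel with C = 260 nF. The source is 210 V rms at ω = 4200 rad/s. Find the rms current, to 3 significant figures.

X_L = ωL = 36.5 Ω
X_C = 1/(ωC) = 916 Ω
Branch 1 (R+jX_L): Z₁ = 1000 + j36.5 Ω, |Z₁| = 1000 Ω
Branch 2 (−jX_C): Z₂ = −j916 Ω
Parallel: Z = Z₁Z₂/(Z₁+Z₂), |Z| = 688 Ω, ∠Z = -46.6°
I = V/|Z| = 210/688 = 305 mA

305 mA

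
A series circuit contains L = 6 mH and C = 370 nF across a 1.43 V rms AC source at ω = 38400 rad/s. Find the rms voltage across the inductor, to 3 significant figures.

2.06 V

X_L = ωL = 230 Ω
X_C = 1/(ωC) = 70.4 Ω
Net reactance X = X_L − X_C = 160 Ω
Z = j160 Ω
|Z| = √(0² + 160²) = 160 Ω
I = V/|Z| = 8.94 mA
V_L = I·|Z_L| = 0.00894 × 230 = 2.06 V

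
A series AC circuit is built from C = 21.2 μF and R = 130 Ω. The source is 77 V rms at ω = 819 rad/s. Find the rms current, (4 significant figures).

541.5 mA

X_C = 1/(ωC) = 57.59 Ω
Z = 130.0 − j57.59 Ω
|Z| = √(130.0² + 57.59²) = 142.2 Ω
I = V/|Z| = 77/142.2 = 541.5 mA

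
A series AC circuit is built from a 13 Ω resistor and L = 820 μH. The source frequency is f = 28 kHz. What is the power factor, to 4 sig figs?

ω = 2πf = 175900 rad/s
X_L = ωL = 144.3 Ω
Z = 13.00 + j144.3 Ω
|Z| = √(13.00² + 144.3²) = 144.8 Ω
∠Z = arctan(144.3/13.00) = 84.85°
cos φ = cos(84.85°) = 0.08975

0.08975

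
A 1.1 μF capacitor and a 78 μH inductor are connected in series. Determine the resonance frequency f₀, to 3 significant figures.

17.2 kHz

ω₀ = 1/√(LC) = 1/√(7.8e-05 × 1.1e-06) = 108000 rad/s
f₀ = ω₀/(2π) = 17.2 kHz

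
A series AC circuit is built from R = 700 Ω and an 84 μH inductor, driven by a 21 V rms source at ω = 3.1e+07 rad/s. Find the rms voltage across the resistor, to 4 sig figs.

5.452 V

X_L = ωL = 2604 Ω
Z = 700.0 + j2604 Ω
|Z| = √(700.0² + 2604²) = 2696 Ω
I = V/|Z| = 7.788 mA
V_R = I·|Z_R| = 0.007788 × 700.0 = 5.452 V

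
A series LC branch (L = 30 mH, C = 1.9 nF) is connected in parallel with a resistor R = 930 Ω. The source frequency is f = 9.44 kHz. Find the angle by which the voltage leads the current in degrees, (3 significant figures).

-7.47°

ω = 2πf = 59310 rad/s
X_L = ωL = 1780 Ω
X_C = 1/(ωC) = 8870 Ω
Branch 1: Z₁ = R = 930 Ω
Branch 2 (series LC): Z₂ = j(X_L − X_C) = −j7090 Ω
Parallel: Z = Z₁Z₂/(Z₁+Z₂), |Z| = 922 Ω, ∠Z = -7.47°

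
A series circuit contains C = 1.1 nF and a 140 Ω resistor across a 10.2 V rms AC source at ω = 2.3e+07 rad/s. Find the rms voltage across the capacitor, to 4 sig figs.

2.771 V

X_C = 1/(ωC) = 39.53 Ω
Z = 140.0 − j39.53 Ω
|Z| = √(140.0² + 39.53²) = 145.5 Ω
I = V/|Z| = 70.12 mA
V_C = I·|Z_C| = 0.07012 × 39.53 = 2.771 V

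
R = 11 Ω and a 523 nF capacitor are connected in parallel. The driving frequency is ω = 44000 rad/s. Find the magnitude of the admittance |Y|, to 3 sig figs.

93.8 mS

X_C = 1/(ωC) = 43.5 Ω
Parallel: admittances add. Y = 1/R + jωC
Y = (0.0909 + j0.0230) S
|Y| = 0.0938 S → |Z| = 1/|Y| = 10.7 Ω, ∠Z = −∠Y = -14.2°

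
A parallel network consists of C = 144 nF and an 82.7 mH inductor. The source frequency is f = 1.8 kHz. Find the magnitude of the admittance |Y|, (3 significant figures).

559 μS

ω = 2πf = 11310 rad/s
X_L = ωL = 935 Ω
X_C = 1/(ωC) = 614 Ω
Parallel: admittances add. Y = 1/(jωL) + jωC
Y = (0 + j0.000559) S
|Y| = 0.000559 S → |Z| = 1/|Y| = 1790 Ω, ∠Z = −∠Y = -90.0°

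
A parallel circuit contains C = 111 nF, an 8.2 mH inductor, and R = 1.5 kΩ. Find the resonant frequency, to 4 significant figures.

ω₀ = 1/√(LC) = 1/√(0.0082 × 1.11e-07) = 33150 rad/s
f₀ = ω₀/(2π) = 5.275 kHz

5.275 kHz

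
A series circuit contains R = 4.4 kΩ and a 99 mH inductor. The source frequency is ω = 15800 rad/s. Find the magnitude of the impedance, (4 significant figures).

4670 Ω

X_L = ωL = 1564 Ω
Z = 4400 + j1564 Ω
|Z| = √(4400² + 1564²) = 4670 Ω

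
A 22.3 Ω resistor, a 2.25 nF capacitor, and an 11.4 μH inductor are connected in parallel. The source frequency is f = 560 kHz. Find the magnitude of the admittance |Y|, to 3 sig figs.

48.0 mS

ω = 2πf = 3.519e+06 rad/s
X_L = ωL = 40.1 Ω
X_C = 1/(ωC) = 126 Ω
Parallel: admittances add. Y = 1/R + 1/(jωL) + jωC
Y = (0.0448 − j0.0170) S
|Y| = 0.0480 S → |Z| = 1/|Y| = 20.8 Ω, ∠Z = −∠Y = 20.8°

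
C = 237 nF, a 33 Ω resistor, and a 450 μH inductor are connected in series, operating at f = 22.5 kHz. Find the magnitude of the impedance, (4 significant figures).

47.22 Ω

ω = 2πf = 141400 rad/s
X_L = ωL = 63.62 Ω
X_C = 1/(ωC) = 29.85 Ω
Net reactance X = X_L − X_C = 33.77 Ω
Z = 33.00 + j33.77 Ω
|Z| = √(33.00² + 33.77²) = 47.22 Ω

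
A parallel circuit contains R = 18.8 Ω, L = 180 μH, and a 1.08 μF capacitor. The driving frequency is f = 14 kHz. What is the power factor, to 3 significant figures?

0.858

ω = 2πf = 87960 rad/s
X_L = ωL = 15.8 Ω
X_C = 1/(ωC) = 10.5 Ω
Parallel: admittances add. Y = 1/R + 1/(jωL) + jωC
Y = (0.0532 + j0.0318) S
|Y| = 0.0620 S → |Z| = 1/|Y| = 16.1 Ω, ∠Z = −∠Y = -30.9°
cos φ = cos(-30.9°) = 0.858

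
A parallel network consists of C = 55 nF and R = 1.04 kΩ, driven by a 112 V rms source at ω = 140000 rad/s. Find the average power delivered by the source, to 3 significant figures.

12.1 W

X_C = 1/(ωC) = 130 Ω
Parallel: admittances add. Y = 1/R + jωC
Y = (0.000962 + j0.00770) S
|Y| = 0.00776 S → |Z| = 1/|Y| = 129 Ω, ∠Z = −∠Y = -82.9°
I = V/|Z| = 869 mA
P = VI cos φ = 112 × 0.869 × cos(-82.9°) = 12.1 W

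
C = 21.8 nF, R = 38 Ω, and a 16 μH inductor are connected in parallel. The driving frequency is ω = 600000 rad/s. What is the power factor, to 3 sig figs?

0.278

X_L = ωL = 9.60 Ω
X_C = 1/(ωC) = 76.5 Ω
Parallel: admittances add. Y = 1/R + 1/(jωL) + jωC
Y = (0.0263 − j0.0911) S
|Y| = 0.0948 S → |Z| = 1/|Y| = 10.5 Ω, ∠Z = −∠Y = 73.9°
cos φ = cos(73.9°) = 0.278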